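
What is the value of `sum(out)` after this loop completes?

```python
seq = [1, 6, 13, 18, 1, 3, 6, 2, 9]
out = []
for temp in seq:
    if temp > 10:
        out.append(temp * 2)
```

Sum of doubled values > 10
`out` takes the values: [] → [26] → [26, 36]
So `sum(out)` = 62

Answer: 62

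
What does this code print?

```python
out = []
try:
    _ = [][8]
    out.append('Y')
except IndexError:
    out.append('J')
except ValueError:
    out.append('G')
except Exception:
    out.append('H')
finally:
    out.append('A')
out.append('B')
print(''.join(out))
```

Execution trace: 'J' (except IndexError) → 'A' (finally) → 'B' (after the try/except). Output: JAB

Answer: JAB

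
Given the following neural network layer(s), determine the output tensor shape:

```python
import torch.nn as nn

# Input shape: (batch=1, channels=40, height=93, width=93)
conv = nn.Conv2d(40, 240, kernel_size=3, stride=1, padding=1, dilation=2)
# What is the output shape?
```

Input: (1, 40, 93, 93) -> Output: (1, 240, 91, 91)

Answer: (1, 240, 91, 91)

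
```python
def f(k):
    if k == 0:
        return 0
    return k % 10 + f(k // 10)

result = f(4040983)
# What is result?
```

Sum of digits of 4040983: 3 + 8 + 9 + 0 + 4 + 0 + 4 = 28

Answer: 28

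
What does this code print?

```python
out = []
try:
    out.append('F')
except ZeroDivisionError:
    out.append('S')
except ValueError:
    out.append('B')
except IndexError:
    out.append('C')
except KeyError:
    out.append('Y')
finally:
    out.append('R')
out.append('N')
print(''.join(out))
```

Execution trace: 'F' (try body, no exception) → 'R' (finally) → 'N' (after the try/except). Output: FRN

Answer: FRN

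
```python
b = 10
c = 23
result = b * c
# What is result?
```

Trace:
`b = 10` → b = 10
`c = 23` → c = 23
`result = b * c` → result = 230
So result = 230

Answer: 230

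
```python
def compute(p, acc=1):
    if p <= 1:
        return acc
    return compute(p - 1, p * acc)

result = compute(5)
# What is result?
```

Accumulator trace (n, acc): (5, 1) -> (4, 5) -> (3, 20) -> (2, 60) -> (1, 120) -> return 120

Answer: 120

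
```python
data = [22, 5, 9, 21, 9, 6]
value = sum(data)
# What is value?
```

Trace:
`data = [22, 5, 9, 21, 9, 6]` → data = [22, 5, 9, 21, 9, 6]
`value = sum(data)` → value = 72
So value = 72

Answer: 72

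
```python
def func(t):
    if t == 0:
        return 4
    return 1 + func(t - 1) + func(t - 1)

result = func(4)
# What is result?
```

func(t) = 1 + 2·func(t-1), func(0)=4. Closed form: (4+1)·2^4 - 1 = 79.

Answer: 79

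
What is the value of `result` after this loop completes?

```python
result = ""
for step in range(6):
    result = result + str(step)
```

Concatenate digits 0 to 5
`result` takes the values: "" → "0" → "01" → "012" → "0123" → "01234" → "012345"

Answer: "012345"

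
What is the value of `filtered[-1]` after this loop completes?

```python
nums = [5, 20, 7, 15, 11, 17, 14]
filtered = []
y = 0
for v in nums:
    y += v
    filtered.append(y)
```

Cumulative sum ends at 89
`filtered` takes the values: [] → [5] → [5, 25] → [5, 25, 32] → [5, 25, 32, 47] → [5, 25, 32, 47, 58] → [5, 25, 32, 47, 58, 75] → [5, 25, 32, 47, 58, 75, 89]
So `filtered[-1]` = 89

Answer: 89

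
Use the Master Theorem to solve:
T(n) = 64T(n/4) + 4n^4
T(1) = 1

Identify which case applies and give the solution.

a=64, b=4, f(n)=4n^4. log_4(64) = 3. Since c=4 > 3 and the regularity condition holds (64(n/4)^4 = (64/4^4)n^4 with 64/4^4 < 1), Case 3 applies: T(n) = Θ(f(n)) = O(n^4).

Answer: O(n^4) - Case 3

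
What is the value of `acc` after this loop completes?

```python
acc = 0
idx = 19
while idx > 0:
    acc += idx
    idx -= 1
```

Sum 19 down to 1
`acc` takes the values: 0 → 19 → 37 → 54 → 70 → 85 → 99 → 112 → 124 → 135 → 145 → 154 → 162 → 169 → 175 → 180 → 184 → 187 → 189 → 190

Answer: 190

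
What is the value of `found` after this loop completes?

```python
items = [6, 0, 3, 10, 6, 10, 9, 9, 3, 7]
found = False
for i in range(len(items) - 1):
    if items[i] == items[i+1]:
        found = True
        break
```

Check consecutive duplicates in [6, 0, 3, 10, 6, 10, 9, 9, 3, 7]
`found` takes the values: False → True

Answer: True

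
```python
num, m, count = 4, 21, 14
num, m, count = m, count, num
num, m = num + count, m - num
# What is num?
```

Trace:
`num, m, count = 4, 21, 14` → num = 4; m = 21; count = 14
`num, m, count = m, count, num` → num = 21; m = 14; count = 4
`num, m = num + count, m - num` → num = 25; m = -7
So num = 25

Answer: 25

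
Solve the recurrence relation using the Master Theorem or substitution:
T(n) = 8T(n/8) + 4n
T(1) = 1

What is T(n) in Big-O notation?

By Master Theorem: a=8, b=8, f(n)=4n. Since log_8(8) = 1 and f(n) = Θ(n^1), Case 2 applies. T(n) = O(n log n).

Answer: O(n log n)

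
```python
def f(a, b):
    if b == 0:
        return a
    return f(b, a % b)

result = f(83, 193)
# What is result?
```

f(83, 193) -> f(193, 83) -> f(83, 27) -> f(27, 2) -> f(2, 1) -> f(1, 0) -> 1

Answer: 1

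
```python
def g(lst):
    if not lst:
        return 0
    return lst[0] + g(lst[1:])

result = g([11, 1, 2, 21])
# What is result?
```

11 + 1 + 2 + 21 + 0 = 35

Answer: 35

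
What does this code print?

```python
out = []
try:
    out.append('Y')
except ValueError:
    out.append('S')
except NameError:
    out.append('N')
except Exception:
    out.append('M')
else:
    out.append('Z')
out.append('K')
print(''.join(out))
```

Execution trace: 'Y' (try body, no exception) → 'Z' (else) → 'K' (after the try/except). Output: YZK

Answer: YZK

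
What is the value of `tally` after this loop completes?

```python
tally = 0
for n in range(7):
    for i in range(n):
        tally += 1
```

Triangle number: 0+1+2+...+6
`tally` takes the values: 0 → 1 → 2 → 3 → 4 → 5 → 6 → 7 → 8 → 9 → 10 → 11 → 12 → 13 → 14 → 15 → 16 → 17 → 18 → 19 → 20 → 21

Answer: 21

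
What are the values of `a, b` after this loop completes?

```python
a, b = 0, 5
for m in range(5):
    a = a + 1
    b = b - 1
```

a goes 0→5, b goes 5→0
`a, b` takes the values: (0, 5) → (1, 5) → (1, 4) → (2, 4) → (2, 3) → (3, 3) → (3, 2) → (4, 2) → (4, 1) → (5, 1) → (5, 0)

Answer: 5, 0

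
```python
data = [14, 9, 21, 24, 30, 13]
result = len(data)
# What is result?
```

Trace:
`data = [14, 9, 21, 24, 30, 13]` → data = [14, 9, 21, 24, 30, 13]
`result = len(data)` → result = 6
So result = 6

Answer: 6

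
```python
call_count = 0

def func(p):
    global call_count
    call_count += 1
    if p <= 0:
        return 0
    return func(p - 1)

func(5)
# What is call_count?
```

Linear recursion stepping by 1: 6 calls from p=5 down to ≤0.

Answer: 6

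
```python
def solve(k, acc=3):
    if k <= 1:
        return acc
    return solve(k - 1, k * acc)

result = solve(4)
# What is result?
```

Accumulator trace (n, acc): (4, 3) -> (3, 12) -> (2, 36) -> (1, 72) -> return 72

Answer: 72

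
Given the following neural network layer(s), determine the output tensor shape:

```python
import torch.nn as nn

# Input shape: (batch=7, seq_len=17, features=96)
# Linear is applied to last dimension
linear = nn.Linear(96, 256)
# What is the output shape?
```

Input: (7, 17, 96) -> Output: (7, 17, 256)

Answer: (7, 17, 256)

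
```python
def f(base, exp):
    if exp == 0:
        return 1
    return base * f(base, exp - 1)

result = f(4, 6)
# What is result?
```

f(4, 6) = 4 * 4 * 4 * 4 * 4 * 4 = 4096

Answer: 4096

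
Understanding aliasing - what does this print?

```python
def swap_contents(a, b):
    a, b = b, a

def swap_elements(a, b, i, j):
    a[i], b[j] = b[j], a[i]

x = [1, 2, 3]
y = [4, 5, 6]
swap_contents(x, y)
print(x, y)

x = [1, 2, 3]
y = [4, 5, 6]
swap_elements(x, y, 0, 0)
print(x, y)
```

Key concept: parameter rebinding vs mutation.
Step by step:
`x = [1, 2, 3]` → x = [1, 2, 3]
`y = [4, 5, 6]` → y = [4, 5, 6]
`swap_contents(x, y)` → no visible change to tracked variables
`print(x, y)` → prints [1, 2, 3] [4, 5, 6]
`x = [1, 2, 3]` → x = [1, 2, 3]
`y = [4, 5, 6]` → y = [4, 5, 6]
`swap_elements(x, y, 0, 0)` → x = [4, 2, 3]; y = [1, 5, 6]
`print(x, y)` → prints [4, 2, 3] [1, 5, 6]

Answer:
[1, 2, 3] [4, 5, 6]
[4, 2, 3] [1, 5, 6]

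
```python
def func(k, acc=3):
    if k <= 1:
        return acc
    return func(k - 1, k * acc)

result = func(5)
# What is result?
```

Accumulator trace (n, acc): (5, 3) -> (4, 15) -> (3, 60) -> (2, 180) -> (1, 360) -> return 360

Answer: 360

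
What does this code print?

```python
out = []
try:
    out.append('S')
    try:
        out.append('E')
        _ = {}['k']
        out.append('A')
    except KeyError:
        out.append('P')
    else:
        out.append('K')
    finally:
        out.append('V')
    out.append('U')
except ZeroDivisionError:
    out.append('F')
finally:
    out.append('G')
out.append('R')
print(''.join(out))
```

Execution trace: 'S' (try body) → 'E' (inner try body) → 'P' (inner except KeyError) → 'V' (inner finally) → 'U' (try body, no exception) → 'G' (finally) → 'R' (after the try/except). Output: SEPVUGR

Answer: SEPVUGR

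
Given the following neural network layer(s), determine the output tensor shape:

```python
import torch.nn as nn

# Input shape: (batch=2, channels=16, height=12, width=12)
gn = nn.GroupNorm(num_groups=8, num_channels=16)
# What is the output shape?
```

Input: (2, 16, 12, 12) -> Output: (2, 16, 12, 12)

Answer: (2, 16, 12, 12)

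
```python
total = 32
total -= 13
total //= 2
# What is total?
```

Trace:
`total = 32` → total = 32
`total -= 13` → total = 19
`total //= 2` → total = 9
So total = 9

Answer: 9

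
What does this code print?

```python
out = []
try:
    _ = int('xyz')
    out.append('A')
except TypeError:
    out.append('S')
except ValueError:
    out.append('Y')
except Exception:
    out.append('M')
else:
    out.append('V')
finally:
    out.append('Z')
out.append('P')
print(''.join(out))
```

Execution trace: 'Y' (except ValueError) → 'Z' (finally) → 'P' (after the try/except). Output: YZP

Answer: YZP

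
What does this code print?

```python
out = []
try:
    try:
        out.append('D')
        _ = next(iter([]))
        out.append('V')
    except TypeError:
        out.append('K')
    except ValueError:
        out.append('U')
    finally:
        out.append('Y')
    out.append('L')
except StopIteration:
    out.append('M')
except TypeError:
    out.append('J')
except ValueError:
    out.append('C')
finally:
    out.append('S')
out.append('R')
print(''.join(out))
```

Execution trace: 'D' (inner try body) → 'Y' (inner finally) → 'M' (except StopIteration) → 'S' (finally) → 'R' (after the try/except). Output: DYMSR

Answer: DYMSR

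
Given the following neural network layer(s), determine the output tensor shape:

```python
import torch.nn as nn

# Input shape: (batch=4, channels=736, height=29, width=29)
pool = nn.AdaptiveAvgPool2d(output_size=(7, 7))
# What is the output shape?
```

Input: (4, 736, 29, 29) -> Output: (4, 736, 7, 7)

Answer: (4, 736, 7, 7)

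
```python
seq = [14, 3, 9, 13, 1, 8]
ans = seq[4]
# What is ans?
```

Trace:
`seq = [14, 3, 9, 13, 1, 8]` → seq = [14, 3, 9, 13, 1, 8]
`ans = seq[4]` → ans = 1
So ans = 1

Answer: 1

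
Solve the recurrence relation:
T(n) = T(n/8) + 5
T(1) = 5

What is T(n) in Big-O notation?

Each step divides n by 8 and adds 5. After log_8(n) steps we reach T(1)=5. So T(n) = 5·log_8(n) + 5 = O(log n).

Answer: O(log n)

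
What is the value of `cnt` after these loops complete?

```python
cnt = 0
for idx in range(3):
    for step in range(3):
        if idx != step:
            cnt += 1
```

3² - 3 (exclude diagonal)
`cnt` takes the values: 0 → 1 → 2 → 3 → 4 → 5 → 6

Answer: 6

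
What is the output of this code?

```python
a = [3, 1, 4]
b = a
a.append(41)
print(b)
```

Key concept: basic list aliasing.
Step by step:
`a = [3, 1, 4]` → a = [3, 1, 4]
`b = a` → b = [3, 1, 4] (same object as a)
`a.append(41)` → a = [3, 1, 4, 41] (same object as b); b = [3, 1, 4, 41] (same object as a)
`print(b)` → prints [3, 1, 4, 41]

Answer: [3, 1, 4, 41]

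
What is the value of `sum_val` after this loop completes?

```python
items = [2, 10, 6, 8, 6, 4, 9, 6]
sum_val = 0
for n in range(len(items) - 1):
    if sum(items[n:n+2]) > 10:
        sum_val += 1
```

Count windows with sum > 10
`sum_val` takes the values: 0 → 1 → 2 → 3 → 4 → 5 → 6

Answer: 6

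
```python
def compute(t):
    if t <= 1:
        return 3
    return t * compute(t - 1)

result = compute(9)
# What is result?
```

compute(9) = 9 * 8 * 7 * 6 * 5 * 4 * 3 * 2 * 3 = 1088640

Answer: 1088640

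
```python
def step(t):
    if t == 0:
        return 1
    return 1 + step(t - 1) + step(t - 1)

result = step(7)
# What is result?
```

step(t) = 1 + 2·step(t-1), step(0)=1. Closed form: (1+1)·2^7 - 1 = 255.

Answer: 255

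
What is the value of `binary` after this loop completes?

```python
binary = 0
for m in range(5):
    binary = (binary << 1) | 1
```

Build 5 consecutive 1-bits: 0b11111
`binary` takes the values: 0 → 1 → 3 → 7 → 15 → 31

Answer: 31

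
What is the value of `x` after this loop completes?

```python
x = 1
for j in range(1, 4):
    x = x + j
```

Start at 1, add 1 through 3
`x` takes the values: 1 → 2 → 4 → 7

Answer: 7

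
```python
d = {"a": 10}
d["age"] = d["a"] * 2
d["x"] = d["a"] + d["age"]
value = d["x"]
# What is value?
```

Trace:
`d = {"a": 10}` → d = {'a': 10}
`d["age"] = d["a"] * 2` → d = {'a': 10, 'age': 20}
`d["x"] = d["a"] + d["age"]` → d = {'a': 10, 'age': 20, 'x': 30}
`value = d["x"]` → value = 30
So value = 30

Answer: 30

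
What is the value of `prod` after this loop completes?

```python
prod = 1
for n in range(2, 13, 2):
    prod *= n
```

Product of even numbers 2 to 12
`prod` takes the values: 1 → 2 → 8 → 48 → 384 → 3840 → 46080

Answer: 46080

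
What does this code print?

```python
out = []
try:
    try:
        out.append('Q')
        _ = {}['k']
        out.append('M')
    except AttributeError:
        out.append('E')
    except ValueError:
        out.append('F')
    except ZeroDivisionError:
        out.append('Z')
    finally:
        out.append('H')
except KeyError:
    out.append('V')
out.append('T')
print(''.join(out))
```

Execution trace: 'Q' (try body) → 'H' (finally) → 'V' (outer except KeyError) → 'T' (after the try/except). Output: QHVT

Answer: QHVT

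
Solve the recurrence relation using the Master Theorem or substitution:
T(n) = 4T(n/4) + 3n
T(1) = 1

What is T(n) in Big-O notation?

By Master Theorem: a=4, b=4, f(n)=3n. Since log_4(4) = 1 and f(n) = Θ(n^1), Case 2 applies. T(n) = O(n log n).

Answer: O(n log n)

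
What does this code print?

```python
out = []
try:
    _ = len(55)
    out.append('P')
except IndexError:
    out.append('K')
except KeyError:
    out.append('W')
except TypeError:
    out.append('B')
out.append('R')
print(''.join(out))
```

Execution trace: 'B' (except TypeError) → 'R' (after the try/except). Output: BR

Answer: BR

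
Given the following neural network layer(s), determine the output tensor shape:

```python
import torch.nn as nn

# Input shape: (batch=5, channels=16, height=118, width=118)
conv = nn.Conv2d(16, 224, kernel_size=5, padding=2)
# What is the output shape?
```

Input: (5, 16, 118, 118) -> Output: (5, 224, 118, 118)

Answer: (5, 224, 118, 118)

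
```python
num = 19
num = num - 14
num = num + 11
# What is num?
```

Trace:
`num = 19` → num = 19
`num = num - 14` → num = 5
`num = num + 11` → num = 16
So num = 16

Answer: 16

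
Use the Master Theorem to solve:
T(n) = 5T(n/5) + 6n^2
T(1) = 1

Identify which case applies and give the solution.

a=5, b=5, f(n)=6n^2. log_5(5) = 1. Since c=2 > 1 and the regularity condition holds (5(n/5)^2 = (5/5^2)n^2 with 5/5^2 < 1), Case 3 applies: T(n) = Θ(f(n)) = O(n^2).

Answer: O(n^2) - Case 3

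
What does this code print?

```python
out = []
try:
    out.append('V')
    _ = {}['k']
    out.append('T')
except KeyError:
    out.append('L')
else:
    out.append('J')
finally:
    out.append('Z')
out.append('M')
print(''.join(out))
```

Execution trace: 'V' (try body) → 'L' (except KeyError) → 'Z' (finally) → 'M' (after the try/except). Output: VLZM

Answer: VLZM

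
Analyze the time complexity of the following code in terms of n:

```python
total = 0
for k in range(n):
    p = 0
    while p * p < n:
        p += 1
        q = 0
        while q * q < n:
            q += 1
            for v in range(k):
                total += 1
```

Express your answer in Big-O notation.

Each loop level contributes: n × √n × √n × n. Multiplying the contributions gives O(n^3).

Answer: O(n^3)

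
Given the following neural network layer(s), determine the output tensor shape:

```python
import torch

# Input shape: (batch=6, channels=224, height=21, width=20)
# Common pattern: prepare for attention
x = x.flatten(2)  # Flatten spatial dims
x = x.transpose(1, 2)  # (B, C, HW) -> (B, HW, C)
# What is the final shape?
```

Input: (6, 224, 21, 20) -> after flatten(2): (6, 224, 420) -> Output: (6, 420, 224)

Answer: (6, 420, 224)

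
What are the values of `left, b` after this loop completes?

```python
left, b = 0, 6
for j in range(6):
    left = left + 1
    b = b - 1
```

left goes 0→6, b goes 6→0
`left, b` takes the values: (0, 6) → (1, 6) → (1, 5) → (2, 5) → (2, 4) → (3, 4) → (3, 3) → (4, 3) → (4, 2) → (5, 2) → (5, 1) → (6, 1) → (6, 0)

Answer: 6, 0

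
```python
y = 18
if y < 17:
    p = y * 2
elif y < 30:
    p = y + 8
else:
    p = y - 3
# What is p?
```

Trace:
`y = 18` → y = 18
`if y < 17: ...` → y < 17 is False, y < 30 is True → p = 26
So p = 26

Answer: 26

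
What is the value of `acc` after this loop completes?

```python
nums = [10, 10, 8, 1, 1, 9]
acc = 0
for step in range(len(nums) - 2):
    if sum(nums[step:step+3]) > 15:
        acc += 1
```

Count windows with sum > 15
`acc` takes the values: 0 → 1 → 2

Answer: 2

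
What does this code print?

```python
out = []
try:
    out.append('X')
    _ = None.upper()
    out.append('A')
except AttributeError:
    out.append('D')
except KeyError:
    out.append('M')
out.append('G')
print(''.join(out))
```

Execution trace: 'X' (try body) → 'D' (except AttributeError) → 'G' (after the try/except). Output: XDG

Answer: XDG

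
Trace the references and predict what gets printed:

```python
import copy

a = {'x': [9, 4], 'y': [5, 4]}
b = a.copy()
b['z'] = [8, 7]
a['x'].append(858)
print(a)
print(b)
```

Key concept: shallow copy of dict with mutable values.
Step by step:
`a = {'x': [9, 4], 'y': [5, 4]}` → a = {'x': [9, 4], 'y': [5, 4]}
`b = a.copy()` → b = {'x': [9, 4], 'y': [5, 4]}
`b['z'] = [8, 7]` → b = {'x': [9, 4], 'y': [5, 4], 'z': [8, 7]}
`a['x'].append(858)` → a = {'x': [9, 4, 858], 'y': [5, 4]}; b = {'x': [9, 4, 858], 'y': [5, 4], 'z': [8, 7]}
`print(a)` → prints {'x': [9, 4, 858], 'y': [5, 4]}
`print(b)` → prints {'x': [9, 4, 858], 'y': [5, 4], 'z': [8, 7]}

Answer:
{'x': [9, 4, 858], 'y': [5, 4]}
{'x': [9, 4, 858], 'y': [5, 4], 'z': [8, 7]}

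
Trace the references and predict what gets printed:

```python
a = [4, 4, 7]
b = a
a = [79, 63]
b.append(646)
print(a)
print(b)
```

Key concept: rebinding vs mutation: a is rebound to a new list, b still points at the original.
Step by step:
`a = [4, 4, 7]` → a = [4, 4, 7]
`b = a` → b = [4, 4, 7] (same object as a)
`a = [79, 63]` → a = [79, 63]
`b.append(646)` → b = [4, 4, 7, 646]
`print(a)` → prints [79, 63]
`print(b)` → prints [4, 4, 7, 646]

Answer:
[79, 63]
[4, 4, 7, 646]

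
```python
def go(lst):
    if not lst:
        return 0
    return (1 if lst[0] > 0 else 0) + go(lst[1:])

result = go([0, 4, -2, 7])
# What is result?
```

Count of positive elements in [0, 4, -2, 7] = 2

Answer: 2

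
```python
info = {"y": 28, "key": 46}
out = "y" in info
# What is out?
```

Trace:
`info = {"y": 28, "key": 46}` → info = {'y': 28, 'key': 46}
`out = "y" in info` → out = True
So out = True

Answer: True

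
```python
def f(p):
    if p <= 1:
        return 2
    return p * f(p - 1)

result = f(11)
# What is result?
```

f(11) = 11 * 10 * 9 * 8 * 7 * 6 * 5 * 4 * 3 * 2 * 2 = 79833600

Answer: 79833600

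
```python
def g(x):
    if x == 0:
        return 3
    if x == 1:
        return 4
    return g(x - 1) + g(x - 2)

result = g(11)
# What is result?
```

Build up from base cases: g(0)=3, g(1)=4, g(2)=7, g(3)=11, g(4)=18, g(5)=29, g(6)=47, ..., g(11)=521

Answer: 521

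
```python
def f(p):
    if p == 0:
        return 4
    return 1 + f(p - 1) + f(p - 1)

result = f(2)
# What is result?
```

f(p) = 1 + 2·f(p-1), f(0)=4. Closed form: (4+1)·2^2 - 1 = 19.

Answer: 19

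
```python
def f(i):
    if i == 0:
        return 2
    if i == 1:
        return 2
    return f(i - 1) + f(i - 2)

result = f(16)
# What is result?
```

Build up from base cases: f(0)=2, f(1)=2, f(2)=4, f(3)=6, f(4)=10, f(5)=16, f(6)=26, ..., f(16)=3194

Answer: 3194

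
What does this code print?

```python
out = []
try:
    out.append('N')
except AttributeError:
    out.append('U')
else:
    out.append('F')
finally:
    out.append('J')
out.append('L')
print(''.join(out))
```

Execution trace: 'N' (try body, no exception) → 'F' (else) → 'J' (finally) → 'L' (after the try/except). Output: NFJL

Answer: NFJL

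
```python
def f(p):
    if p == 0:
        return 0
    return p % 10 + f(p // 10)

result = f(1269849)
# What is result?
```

Sum of digits of 1269849: 9 + 4 + 8 + 9 + 6 + 2 + 1 = 39

Answer: 39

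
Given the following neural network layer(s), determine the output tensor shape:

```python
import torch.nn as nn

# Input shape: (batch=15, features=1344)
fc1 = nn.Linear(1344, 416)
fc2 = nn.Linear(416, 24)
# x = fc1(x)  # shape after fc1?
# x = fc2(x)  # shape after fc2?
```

Input: (15, 1344) -> after fc1: (15, 416) -> Output: (15, 24)

Answer: (15, 24)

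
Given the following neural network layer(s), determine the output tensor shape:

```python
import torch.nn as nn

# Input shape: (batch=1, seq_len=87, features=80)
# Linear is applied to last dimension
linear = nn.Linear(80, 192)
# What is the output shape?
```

Input: (1, 87, 80) -> Output: (1, 87, 192)

Answer: (1, 87, 192)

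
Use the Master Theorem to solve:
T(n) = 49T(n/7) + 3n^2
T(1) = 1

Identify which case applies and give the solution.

a=49, b=7, f(n)=3n^2. log_7(49) = 2. Since c=2 = 2, Case 2 applies: T(n) = Θ(n^log_b(a) · log n) = O(n^2 log n).

Answer: O(n^2 log n) - Case 2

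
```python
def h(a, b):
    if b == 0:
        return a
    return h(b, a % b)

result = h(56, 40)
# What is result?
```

h(56, 40) -> h(40, 16) -> h(16, 8) -> h(8, 0) -> 8

Answer: 8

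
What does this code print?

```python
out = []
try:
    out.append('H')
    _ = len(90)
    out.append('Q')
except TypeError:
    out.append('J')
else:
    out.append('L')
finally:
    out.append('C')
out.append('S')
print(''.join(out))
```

Execution trace: 'H' (try body) → 'J' (except TypeError) → 'C' (finally) → 'S' (after the try/except). Output: HJCS

Answer: HJCS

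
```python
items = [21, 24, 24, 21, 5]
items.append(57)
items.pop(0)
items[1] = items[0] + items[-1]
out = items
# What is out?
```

Trace:
`items = [21, 24, 24, 21, 5]` → items = [21, 24, 24, 21, 5]
`items.append(57)` → items = [21, 24, 24, 21, 5, 57]
`items.pop(0)` → items = [24, 24, 21, 5, 57]
`items[1] = items[0] + items[-1]` → items = [24, 81, 21, 5, 57]
`out = items` → out = [24, 81, 21, 5, 57]
So out = [24, 81, 21, 5, 57]

Answer: [24, 81, 21, 5, 57]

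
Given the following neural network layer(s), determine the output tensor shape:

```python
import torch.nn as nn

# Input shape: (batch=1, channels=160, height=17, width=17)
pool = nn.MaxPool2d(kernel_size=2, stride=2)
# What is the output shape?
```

Input: (1, 160, 17, 17) -> Output: (1, 160, 8, 8)

Answer: (1, 160, 8, 8)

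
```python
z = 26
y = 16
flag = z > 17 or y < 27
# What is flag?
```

Trace:
`z = 26` → z = 26
`y = 16` → y = 16
`flag = z > 17 or y < 27` → flag = True
So flag = True

Answer: True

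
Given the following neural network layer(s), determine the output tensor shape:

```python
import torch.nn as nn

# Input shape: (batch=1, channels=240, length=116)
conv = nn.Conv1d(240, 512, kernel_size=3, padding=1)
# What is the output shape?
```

Input: (1, 240, 116) -> Output: (1, 512, 116)

Answer: (1, 512, 116)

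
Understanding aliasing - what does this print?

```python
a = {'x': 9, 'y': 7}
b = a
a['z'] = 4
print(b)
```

Key concept: dict aliasing.
Step by step:
`a = {'x': 9, 'y': 7}` → a = {'x': 9, 'y': 7}
`b = a` → b = {'x': 9, 'y': 7} (same object as a)
`a['z'] = 4` → a = {'x': 9, 'y': 7, 'z': 4} (same object as b); b = {'x': 9, 'y': 7, 'z': 4} (same object as a)
`print(b)` → prints {'x': 9, 'y': 7, 'z': 4}

Answer: {'x': 9, 'y': 7, 'z': 4}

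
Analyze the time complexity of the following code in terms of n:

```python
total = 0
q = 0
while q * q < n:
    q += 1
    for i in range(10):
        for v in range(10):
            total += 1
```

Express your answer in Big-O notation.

Each loop level contributes: √n × 1 × 1. Multiplying the contributions gives O(√n).

Answer: O(√n)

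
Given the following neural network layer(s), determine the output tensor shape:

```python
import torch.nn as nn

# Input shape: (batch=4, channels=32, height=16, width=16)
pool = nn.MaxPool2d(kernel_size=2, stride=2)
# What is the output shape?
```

Input: (4, 32, 16, 16) -> Output: (4, 32, 8, 8)

Answer: (4, 32, 8, 8)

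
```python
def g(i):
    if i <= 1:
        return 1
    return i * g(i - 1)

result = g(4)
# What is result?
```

g(4) = 4 * 3 * 2 * 1 = 24

Answer: 24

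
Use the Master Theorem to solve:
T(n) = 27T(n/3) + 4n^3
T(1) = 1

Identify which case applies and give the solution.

a=27, b=3, f(n)=4n^3. log_3(27) = 3. Since c=3 = 3, Case 2 applies: T(n) = Θ(n^log_b(a) · log n) = O(n^3 log n).

Answer: O(n^3 log n) - Case 2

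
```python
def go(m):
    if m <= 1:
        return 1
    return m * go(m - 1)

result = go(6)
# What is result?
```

go(6) = 6 * 5 * 4 * 3 * 2 * 1 = 720

Answer: 720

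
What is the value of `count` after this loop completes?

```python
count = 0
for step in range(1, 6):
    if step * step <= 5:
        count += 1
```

Count numbers where step² ≤ 5
`count` takes the values: 0 → 1 → 2

Answer: 2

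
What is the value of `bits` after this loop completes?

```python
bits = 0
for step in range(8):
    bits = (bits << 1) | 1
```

Build 8 consecutive 1-bits: 0b11111111
`bits` takes the values: 0 → 1 → 3 → 7 → 15 → 31 → 63 → 127 → 255

Answer: 255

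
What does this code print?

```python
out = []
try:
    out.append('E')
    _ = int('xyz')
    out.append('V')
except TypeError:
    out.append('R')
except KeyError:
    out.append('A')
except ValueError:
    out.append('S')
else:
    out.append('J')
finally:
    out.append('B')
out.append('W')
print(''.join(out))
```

Execution trace: 'E' (try body) → 'S' (except ValueError) → 'B' (finally) → 'W' (after the try/except). Output: ESBW

Answer: ESBW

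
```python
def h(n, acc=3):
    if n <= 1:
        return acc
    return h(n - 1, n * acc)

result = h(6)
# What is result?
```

Accumulator trace (n, acc): (6, 3) -> (5, 18) -> (4, 90) -> (3, 360) -> (2, 1080) -> (1, 2160) -> return 2160

Answer: 2160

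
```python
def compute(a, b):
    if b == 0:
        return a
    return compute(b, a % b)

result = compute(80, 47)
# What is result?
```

compute(80, 47) -> compute(47, 33) -> compute(33, 14) -> compute(14, 5) -> compute(5, 4) -> compute(4, 1) -> compute(1, 0) -> 1

Answer: 1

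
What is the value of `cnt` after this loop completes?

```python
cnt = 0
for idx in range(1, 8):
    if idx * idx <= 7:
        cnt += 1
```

Count numbers where idx² ≤ 7
`cnt` takes the values: 0 → 1 → 2

Answer: 2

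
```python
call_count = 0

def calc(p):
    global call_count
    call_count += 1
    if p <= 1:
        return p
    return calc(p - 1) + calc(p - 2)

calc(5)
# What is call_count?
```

Calls(p) = 1 + Calls(p-1) + Calls(p-2); Calls(0)=Calls(1)=1. For p=5 this gives 15.

Answer: 15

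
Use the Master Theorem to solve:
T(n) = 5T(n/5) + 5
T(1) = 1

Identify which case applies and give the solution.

a=5, b=5, f(n)=5. log_5(5) = 1. Since c=0 < 1, Case 1 applies: T(n) = Θ(n^log_b(a)) = O(n).

Answer: O(n) - Case 1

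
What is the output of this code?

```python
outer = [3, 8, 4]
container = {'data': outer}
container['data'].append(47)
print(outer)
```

Key concept: dict holds reference to list.
Step by step:
`outer = [3, 8, 4]` → outer = [3, 8, 4]
`container = {'data': outer}` → container = {'data': [3, 8, 4]}
`container['data'].append(47)` → outer = [3, 8, 4, 47]; container = {'data': [3, 8, 4, 47]}
`print(outer)` → prints [3, 8, 4, 47]

Answer: [3, 8, 4, 47]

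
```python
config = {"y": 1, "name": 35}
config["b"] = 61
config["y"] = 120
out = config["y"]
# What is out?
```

Trace:
`config = {"y": 1, "name": 35}` → config = {'y': 1, 'name': 35}
`config["b"] = 61` → config = {'y': 1, 'name': 35, 'b': 61}
`config["y"] = 120` → config = {'y': 120, 'name': 35, 'b': 61}
`out = config["y"]` → out = 120
So out = 120

Answer: 120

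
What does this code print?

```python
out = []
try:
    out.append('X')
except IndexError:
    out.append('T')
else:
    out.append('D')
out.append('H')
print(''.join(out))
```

Execution trace: 'X' (try body, no exception) → 'D' (else) → 'H' (after the try/except). Output: XDH

Answer: XDH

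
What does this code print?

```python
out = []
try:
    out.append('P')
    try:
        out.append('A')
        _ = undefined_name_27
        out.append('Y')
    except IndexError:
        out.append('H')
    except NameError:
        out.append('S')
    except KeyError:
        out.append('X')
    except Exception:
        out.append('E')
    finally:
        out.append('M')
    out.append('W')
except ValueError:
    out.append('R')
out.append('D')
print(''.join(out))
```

Execution trace: 'P' (try body) → 'A' (inner try body) → 'S' (inner except NameError) → 'M' (inner finally) → 'W' (try body, no exception) → 'D' (after the try/except). Output: PASMWD

Answer: PASMWD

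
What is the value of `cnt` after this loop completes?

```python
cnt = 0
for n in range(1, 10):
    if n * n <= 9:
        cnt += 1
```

Count numbers where n² ≤ 9
`cnt` takes the values: 0 → 1 → 2 → 3

Answer: 3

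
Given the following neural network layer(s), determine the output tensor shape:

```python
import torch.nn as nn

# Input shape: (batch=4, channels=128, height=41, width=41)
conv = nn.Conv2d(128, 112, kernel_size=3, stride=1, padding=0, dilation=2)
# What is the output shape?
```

Input: (4, 128, 41, 41) -> Output: (4, 112, 37, 37)

Answer: (4, 112, 37, 37)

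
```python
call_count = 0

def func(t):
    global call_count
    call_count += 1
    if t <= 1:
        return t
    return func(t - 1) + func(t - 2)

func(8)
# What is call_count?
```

Calls(t) = 1 + Calls(t-1) + Calls(t-2); Calls(0)=Calls(1)=1. For t=8 this gives 67.

Answer: 67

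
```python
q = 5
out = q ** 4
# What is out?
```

Trace:
`q = 5` → q = 5
`out = q ** 4` → out = 625
So out = 625

Answer: 625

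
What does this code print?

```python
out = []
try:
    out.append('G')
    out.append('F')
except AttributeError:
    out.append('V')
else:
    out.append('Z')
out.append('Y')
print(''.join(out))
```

Execution trace: 'G' (try body) → 'F' (try body, no exception) → 'Z' (else) → 'Y' (after the try/except). Output: GFZY

Answer: GFZY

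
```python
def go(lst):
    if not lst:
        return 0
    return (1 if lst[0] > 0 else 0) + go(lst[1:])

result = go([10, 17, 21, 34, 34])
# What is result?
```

Count of positive elements in [10, 17, 21, 34, 34] = 5

Answer: 5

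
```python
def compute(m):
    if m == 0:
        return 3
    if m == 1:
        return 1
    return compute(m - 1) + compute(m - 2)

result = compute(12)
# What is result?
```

Build up from base cases: compute(0)=3, compute(1)=1, compute(2)=4, compute(3)=5, compute(4)=9, compute(5)=14, compute(6)=23, ..., compute(12)=411

Answer: 411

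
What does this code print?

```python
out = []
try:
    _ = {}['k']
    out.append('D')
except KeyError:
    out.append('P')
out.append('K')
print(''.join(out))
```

Execution trace: 'P' (except KeyError) → 'K' (after the try/except). Output: PK

Answer: PK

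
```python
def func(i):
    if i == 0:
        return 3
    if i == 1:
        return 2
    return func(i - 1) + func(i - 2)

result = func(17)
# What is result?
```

Build up from base cases: func(0)=3, func(1)=2, func(2)=5, func(3)=7, func(4)=12, func(5)=19, func(6)=31, ..., func(17)=6155

Answer: 6155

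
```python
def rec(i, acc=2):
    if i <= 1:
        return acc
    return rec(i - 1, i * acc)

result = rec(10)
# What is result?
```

Accumulator trace (n, acc): (10, 2) -> (9, 20) -> (8, 180) -> (7, 1440) -> (6, 10080) -> (5, 60480) -> (4, 302400) -> (3, 1209600) -> (2, 3628800) -> (1, 7257600) -> return 7257600

Answer: 7257600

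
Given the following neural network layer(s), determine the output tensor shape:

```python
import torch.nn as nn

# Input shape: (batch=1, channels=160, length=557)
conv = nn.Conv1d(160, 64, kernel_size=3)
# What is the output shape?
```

Input: (1, 160, 557) -> Output: (1, 64, 555)

Answer: (1, 64, 555)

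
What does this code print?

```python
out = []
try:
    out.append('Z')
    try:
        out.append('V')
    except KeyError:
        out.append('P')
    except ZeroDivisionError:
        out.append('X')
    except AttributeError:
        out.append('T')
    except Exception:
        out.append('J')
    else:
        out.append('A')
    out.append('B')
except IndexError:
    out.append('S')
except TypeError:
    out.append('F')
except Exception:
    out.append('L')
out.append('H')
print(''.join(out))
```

Execution trace: 'Z' (try body) → 'V' (inner try body, no exception) → 'A' (inner else) → 'B' (try body, no exception) → 'H' (after the try/except). Output: ZVABH

Answer: ZVABH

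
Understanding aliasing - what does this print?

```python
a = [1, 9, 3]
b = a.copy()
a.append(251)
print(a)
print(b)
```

Key concept: list.copy() creates independent copy.
Step by step:
`a = [1, 9, 3]` → a = [1, 9, 3]
`b = a.copy()` → b = [1, 9, 3]
`a.append(251)` → a = [1, 9, 3, 251]
`print(a)` → prints [1, 9, 3, 251]
`print(b)` → prints [1, 9, 3]

Answer:
[1, 9, 3, 251]
[1, 9, 3]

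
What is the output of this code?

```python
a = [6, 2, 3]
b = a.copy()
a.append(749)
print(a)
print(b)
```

Key concept: list.copy() creates independent copy.
Step by step:
`a = [6, 2, 3]` → a = [6, 2, 3]
`b = a.copy()` → b = [6, 2, 3]
`a.append(749)` → a = [6, 2, 3, 749]
`print(a)` → prints [6, 2, 3, 749]
`print(b)` → prints [6, 2, 3]

Answer:
[6, 2, 3, 749]
[6, 2, 3]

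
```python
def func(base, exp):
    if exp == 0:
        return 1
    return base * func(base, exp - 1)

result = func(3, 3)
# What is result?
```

func(3, 3) = 3 * 3 * 3 = 27

Answer: 27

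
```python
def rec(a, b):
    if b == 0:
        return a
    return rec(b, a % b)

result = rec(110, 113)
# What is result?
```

rec(110, 113) -> rec(113, 110) -> rec(110, 3) -> rec(3, 2) -> rec(2, 1) -> rec(1, 0) -> 1

Answer: 1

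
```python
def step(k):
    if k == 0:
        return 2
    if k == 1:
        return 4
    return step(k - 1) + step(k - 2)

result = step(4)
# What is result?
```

Build up from base cases: step(0)=2, step(1)=4, step(2)=6, step(3)=10, step(4)=16

Answer: 16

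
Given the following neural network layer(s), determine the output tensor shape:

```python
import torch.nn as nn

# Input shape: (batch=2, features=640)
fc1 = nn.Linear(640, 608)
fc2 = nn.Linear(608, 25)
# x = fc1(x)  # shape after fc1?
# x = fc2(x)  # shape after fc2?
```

Input: (2, 640) -> after fc1: (2, 608) -> Output: (2, 25)

Answer: (2, 25)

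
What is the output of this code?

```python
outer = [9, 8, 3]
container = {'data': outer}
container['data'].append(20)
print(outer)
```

Key concept: dict holds reference to list.
Step by step:
`outer = [9, 8, 3]` → outer = [9, 8, 3]
`container = {'data': outer}` → container = {'data': [9, 8, 3]}
`container['data'].append(20)` → outer = [9, 8, 3, 20]; container = {'data': [9, 8, 3, 20]}
`print(outer)` → prints [9, 8, 3, 20]

Answer: [9, 8, 3, 20]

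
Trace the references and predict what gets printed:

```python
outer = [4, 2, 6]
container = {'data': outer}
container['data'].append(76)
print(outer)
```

Key concept: dict holds reference to list.
Step by step:
`outer = [4, 2, 6]` → outer = [4, 2, 6]
`container = {'data': outer}` → container = {'data': [4, 2, 6]}
`container['data'].append(76)` → outer = [4, 2, 6, 76]; container = {'data': [4, 2, 6, 76]}
`print(outer)` → prints [4, 2, 6, 76]

Answer: [4, 2, 6, 76]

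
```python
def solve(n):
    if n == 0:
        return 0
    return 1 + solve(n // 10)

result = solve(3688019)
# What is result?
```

Count of digits of 3688019: 7

Answer: 7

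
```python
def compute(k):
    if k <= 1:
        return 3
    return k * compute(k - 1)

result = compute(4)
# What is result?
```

compute(4) = 4 * 3 * 2 * 3 = 72

Answer: 72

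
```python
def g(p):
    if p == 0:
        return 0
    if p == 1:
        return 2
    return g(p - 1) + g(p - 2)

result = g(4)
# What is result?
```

Build up from base cases: g(0)=0, g(1)=2, g(2)=2, g(3)=4, g(4)=6

Answer: 6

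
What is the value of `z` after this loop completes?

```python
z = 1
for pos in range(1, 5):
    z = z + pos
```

Start at 1, add 1 through 4
`z` takes the values: 1 → 2 → 4 → 7 → 11

Answer: 11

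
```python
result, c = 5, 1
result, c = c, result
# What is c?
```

Trace:
`result, c = 5, 1` → result = 5; c = 1
`result, c = c, result` → result = 1; c = 5
So c = 5

Answer: 5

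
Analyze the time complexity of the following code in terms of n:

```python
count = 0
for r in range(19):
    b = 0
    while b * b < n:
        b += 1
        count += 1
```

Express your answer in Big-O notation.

Each loop level contributes: 1 × √n. Multiplying the contributions gives O(√n).

Answer: O(√n)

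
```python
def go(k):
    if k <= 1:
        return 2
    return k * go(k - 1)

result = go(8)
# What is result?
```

go(8) = 8 * 7 * 6 * 5 * 4 * 3 * 2 * 2 = 80640

Answer: 80640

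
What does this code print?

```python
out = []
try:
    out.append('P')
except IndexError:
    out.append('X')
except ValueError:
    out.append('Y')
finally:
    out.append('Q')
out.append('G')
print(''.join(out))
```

Execution trace: 'P' (try body, no exception) → 'Q' (finally) → 'G' (after the try/except). Output: PQG

Answer: PQG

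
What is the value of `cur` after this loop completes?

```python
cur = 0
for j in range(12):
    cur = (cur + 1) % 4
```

Increment mod 4, 12 times = 0
`cur` takes the values: 0 → 1 → 2 → 3 → 0 → 1 → 2 → 3 → 0 → 1 → 2 → 3 → 0

Answer: 0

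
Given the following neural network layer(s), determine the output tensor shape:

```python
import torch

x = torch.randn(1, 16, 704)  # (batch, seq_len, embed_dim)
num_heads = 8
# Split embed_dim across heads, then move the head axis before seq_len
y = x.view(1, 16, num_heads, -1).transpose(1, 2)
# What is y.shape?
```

Input: (1, 16, 704) -> head_dim = 704 // 8 = 88; after view: (1, 16, 8, 88) -> after transpose(1, 2): (1, 8, 16, 88) -> Output: (1, 8, 16, 88)

Answer: (1, 8, 16, 88)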